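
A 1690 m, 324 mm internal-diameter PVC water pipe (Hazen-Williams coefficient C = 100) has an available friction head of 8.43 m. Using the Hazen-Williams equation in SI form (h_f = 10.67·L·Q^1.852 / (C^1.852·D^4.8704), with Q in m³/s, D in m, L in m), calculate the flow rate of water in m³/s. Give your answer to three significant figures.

Q ≈ 0.0822 m³/s

Rearranging: Q = [h_f·C^1.852·D^4.8704 / (10.67·L)]^(1/1.852)
Q = [8.43·100^1.852·0.324^4.8704 / (10.67·1690)]^0.540 = 0.08216 m³/s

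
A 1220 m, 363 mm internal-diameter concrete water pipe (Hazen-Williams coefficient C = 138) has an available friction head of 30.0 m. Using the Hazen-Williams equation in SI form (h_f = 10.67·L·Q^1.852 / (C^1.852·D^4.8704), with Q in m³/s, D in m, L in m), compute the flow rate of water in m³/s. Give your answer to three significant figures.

Rearranging: Q = [h_f·C^1.852·D^4.8704 / (10.67·L)]^(1/1.852)
Q = [30.0·138^1.852·0.363^4.8704 / (10.67·1220)]^0.540 = 0.3618 m³/s

Q ≈ 0.362 m³/s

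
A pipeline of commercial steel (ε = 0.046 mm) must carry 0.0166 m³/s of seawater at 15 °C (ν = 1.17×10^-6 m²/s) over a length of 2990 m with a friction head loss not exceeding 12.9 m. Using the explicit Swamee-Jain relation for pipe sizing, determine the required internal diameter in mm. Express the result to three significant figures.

D ≈ 161 mm

Swamee-Jain (Type III): D = 0.66·[ε^1.25·(LQ²/(gh_f))^4.75 + ν·Q^9.4·(L/(gh_f))^5.2]^0.04
LQ²/(gh_f) = 0.006511; L/(gh_f) = 23.63
Term 1 = ε^1.25·(…)^4.75 = 1.56×10^-16; Term 2 = ν·Q^9.4·(…)^5.2 = 3.01×10^-16
D = 0.66·(1.56×10^-16 + 3.01×10^-16)^0.04 = 0.1607 m = 161 mm
Check: V = 0.819 m/s, Re = 1.12×10^5, f = 0.01909, h_f = 12.1 m ≈ 12.9 m ✓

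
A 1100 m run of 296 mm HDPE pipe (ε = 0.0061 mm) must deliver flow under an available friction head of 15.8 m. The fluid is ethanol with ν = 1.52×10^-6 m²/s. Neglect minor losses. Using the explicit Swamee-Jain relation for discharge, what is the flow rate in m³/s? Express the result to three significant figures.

Q ≈ 0.171 m³/s

Swamee-Jain (Type II): Q = -0.965·√(gD⁵h_f/L)·ln[ε/(3.7D) + √(3.17ν²L/(gD³h_f))]
√(gD⁵h_f/L) = √(9.81·0.296⁵·15.8/1100) = 0.01789
ε/(3.7D) = 5.57×10^-6; √(3.17ν²L/(gD³h_f)) = 4.48×10^-5
Q = -0.965·0.01789·ln(5.034×10^-5) = 0.1709 m³/s
Check: V = 2.48 m/s, Re = 4.84×10^5, f = 0.01349, h_f = 15.8 m ≈ 15.8 m ✓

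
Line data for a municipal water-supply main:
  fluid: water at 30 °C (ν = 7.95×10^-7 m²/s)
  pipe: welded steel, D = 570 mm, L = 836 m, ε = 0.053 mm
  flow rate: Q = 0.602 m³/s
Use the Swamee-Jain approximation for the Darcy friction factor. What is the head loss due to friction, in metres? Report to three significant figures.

V = 4Q/(πD²) = 4·0.602/(π·0.570²) = 2.359 m/s
Re = VD/ν = 2.359·0.570/7.95×10^-7 = 1.69×10^6 → turbulent
ε/D = 0.053/570 = 9.30×10^-5
Swamee-Jain: f = 0.01288
h_f = f(L/D)V²/(2g) = 0.01288·(836/0.570)·2.359²/(2·9.81) = 5.361 m

h_f ≈ 5.36 m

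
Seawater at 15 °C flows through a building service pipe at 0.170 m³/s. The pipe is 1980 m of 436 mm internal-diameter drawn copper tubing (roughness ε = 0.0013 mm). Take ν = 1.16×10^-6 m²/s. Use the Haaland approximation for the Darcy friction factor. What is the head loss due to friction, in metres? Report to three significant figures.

h_f ≈ 4.04 m

V = 4Q/(πD²) = 4·0.170/(π·0.436²) = 1.139 m/s
Re = VD/ν = 1.139·0.436/1.16×10^-6 = 4.28×10^5 → turbulent
ε/D = 0.0013/436 = 2.98×10^-6
Haaland: f = 0.01346
h_f = f(L/D)V²/(2g) = 0.01346·(1980/0.436)·1.139²/(2·9.81) = 4.040 m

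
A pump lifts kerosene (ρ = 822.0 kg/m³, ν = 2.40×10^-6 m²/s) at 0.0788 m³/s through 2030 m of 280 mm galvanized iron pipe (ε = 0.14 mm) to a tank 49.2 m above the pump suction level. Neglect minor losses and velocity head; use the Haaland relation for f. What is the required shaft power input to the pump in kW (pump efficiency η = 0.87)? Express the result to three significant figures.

P_shaft ≈ 44.4 kW

V = 4Q/(πD²) = 1.280 m/s; Re = 1.49×10^5; ε/D = 5.00×10^-4; f = 0.01916
h_f = f(L/D)V²/2g = 11.60 m
Total head H = z + h_f = 49.2 + 11.60 = 60.80 m
P_hyd = ρgQH = 822.0·9.81·0.0788·60.80 = 38.63 kW
P_shaft = P_hyd/η = 38.63/0.87 = 44.40 kW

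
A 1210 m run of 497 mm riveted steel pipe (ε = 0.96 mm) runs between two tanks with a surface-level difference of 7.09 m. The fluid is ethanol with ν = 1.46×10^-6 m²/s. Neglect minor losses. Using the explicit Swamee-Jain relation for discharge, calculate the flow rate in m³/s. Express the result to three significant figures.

Q ≈ 0.302 m³/s

Swamee-Jain (Type II): Q = -0.965·√(gD⁵h_f/L)·ln[ε/(3.7D) + √(3.17ν²L/(gD³h_f))]
√(gD⁵h_f/L) = √(9.81·0.497⁵·7.09/1210) = 0.04175
ε/(3.7D) = 5.22×10^-4; √(3.17ν²L/(gD³h_f)) = 3.09×10^-5
Q = -0.965·0.04175·ln(5.530×10^-4) = 0.3022 m³/s
Check: V = 1.56 m/s, Re = 5.30×10^5, f = 0.02367, h_f = 7.13 m ≈ 7.09 m ✓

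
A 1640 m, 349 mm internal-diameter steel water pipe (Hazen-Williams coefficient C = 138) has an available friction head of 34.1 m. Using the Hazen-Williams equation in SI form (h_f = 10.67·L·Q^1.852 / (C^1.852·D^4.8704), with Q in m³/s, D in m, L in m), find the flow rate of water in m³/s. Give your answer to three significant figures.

Rearranging: Q = [h_f·C^1.852·D^4.8704 / (10.67·L)]^(1/1.852)
Q = [34.1·138^1.852·0.349^4.8704 / (10.67·1640)]^0.540 = 0.2980 m³/s

Q ≈ 0.298 m³/s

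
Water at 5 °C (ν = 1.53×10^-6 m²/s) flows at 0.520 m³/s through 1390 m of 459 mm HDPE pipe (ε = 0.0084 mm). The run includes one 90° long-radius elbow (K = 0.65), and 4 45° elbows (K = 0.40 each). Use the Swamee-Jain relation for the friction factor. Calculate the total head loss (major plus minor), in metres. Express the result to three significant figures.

V = 4Q/(πD²) = 3.143 m/s; V²/2g = 0.5034 m
Re = 9.43×10^5, ε/D = 1.83×10^-5 → f = 0.01215 (Swamee-Jain)
Major: h_f = f(L/D)·V²/2g = 0.01215·3028·0.5034 = 18.51 m
Minor: ΣK = 2.25; h_m = ΣK·V²/2g = 1.133 m
Total H_L = 18.51 + 1.133 = 19.65 m

H_L ≈ 19.6 m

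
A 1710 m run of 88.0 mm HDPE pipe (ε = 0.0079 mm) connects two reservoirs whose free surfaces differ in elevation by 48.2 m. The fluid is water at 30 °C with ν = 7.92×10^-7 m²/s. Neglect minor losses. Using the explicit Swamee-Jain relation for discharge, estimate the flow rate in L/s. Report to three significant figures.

Swamee-Jain (Type II): Q = -0.965·√(gD⁵h_f/L)·ln[ε/(3.7D) + √(3.17ν²L/(gD³h_f))]
√(gD⁵h_f/L) = √(9.81·0.0880⁵·48.2/1710) = 0.001208
ε/(3.7D) = 2.43×10^-5; √(3.17ν²L/(gD³h_f)) = 1.03×10^-4
Q = -0.965·0.001208·ln(1.270×10^-4) = 0.01046 m³/s
Check: V = 1.72 m/s, Re = 1.91×10^5, f = 0.01643, h_f = 48.1 m ≈ 48.2 m ✓

Q ≈ 10.5 L/s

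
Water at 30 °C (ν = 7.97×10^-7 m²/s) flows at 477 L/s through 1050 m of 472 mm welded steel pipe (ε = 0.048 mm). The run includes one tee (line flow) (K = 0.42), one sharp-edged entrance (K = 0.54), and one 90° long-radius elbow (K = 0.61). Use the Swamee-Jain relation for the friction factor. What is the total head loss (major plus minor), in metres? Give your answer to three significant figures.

V = 4Q/(πD²) = 2.726 m/s; V²/2g = 0.3788 m
Re = 1.61×10^6, ε/D = 1.02×10^-4 → f = 0.01307 (Swamee-Jain)
Major: h_f = f(L/D)·V²/2g = 0.01307·2225·0.3788 = 11.01 m
Minor: ΣK = 1.57; h_m = ΣK·V²/2g = 0.5947 m
Total H_L = 11.01 + 0.5947 = 11.61 m

H_L ≈ 11.6 m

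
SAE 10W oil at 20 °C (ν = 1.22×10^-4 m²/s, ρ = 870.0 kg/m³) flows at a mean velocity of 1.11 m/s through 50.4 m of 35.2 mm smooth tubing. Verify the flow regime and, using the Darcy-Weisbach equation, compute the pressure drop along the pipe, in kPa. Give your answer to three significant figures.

Re = VD/ν = 1.11·0.03520/1.22×10^-4 = 320 → laminar (Re < 2300)
f = 64/Re = 0.1998
h_f = f(L/D)V²/(2g) = 0.1998·(50.4/0.03520)·1.11²/(2·9.81) = 17.97 m
Δp = ρg·h_f = 870.0·9.81·17.97 = 153.4 kPa

Δp ≈ 153 kPa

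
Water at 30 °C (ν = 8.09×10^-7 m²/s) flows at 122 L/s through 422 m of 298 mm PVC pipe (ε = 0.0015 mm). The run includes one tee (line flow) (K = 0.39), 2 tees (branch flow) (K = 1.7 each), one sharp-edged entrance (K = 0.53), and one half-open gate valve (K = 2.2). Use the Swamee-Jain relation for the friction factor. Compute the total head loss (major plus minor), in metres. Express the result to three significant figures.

H_L ≈ 3.80 m

V = 4Q/(πD²) = 1.749 m/s; V²/2g = 0.1559 m
Re = 6.44×10^5, ε/D = 5.03×10^-6 → f = 0.01261 (Swamee-Jain)
Major: h_f = f(L/D)·V²/2g = 0.01261·1416·0.1559 = 2.785 m
Minor: ΣK = 6.52; h_m = ΣK·V²/2g = 1.017 m
Total H_L = 2.785 + 1.017 = 3.802 m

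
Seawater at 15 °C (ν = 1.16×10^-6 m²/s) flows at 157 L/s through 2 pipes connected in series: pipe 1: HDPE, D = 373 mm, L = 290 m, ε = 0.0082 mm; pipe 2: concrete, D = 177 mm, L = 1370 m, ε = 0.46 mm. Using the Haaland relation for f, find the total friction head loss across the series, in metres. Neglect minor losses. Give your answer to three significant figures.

Pipe 1: V = 1.437 m/s, Re = 4.62×10^5, ε/D = 2.20×10^-5, f = 0.01350, h_1 = f(L/D)V²/2g = 1.104 m
Pipe 2: V = 6.381 m/s, Re = 9.74×10^5, ε/D = 0.00260, f = 0.02533, h_2 = f(L/D)V²/2g = 406.8 m
Series → Q common, losses add: H = Σh = 407.9 m

H ≈ 408 m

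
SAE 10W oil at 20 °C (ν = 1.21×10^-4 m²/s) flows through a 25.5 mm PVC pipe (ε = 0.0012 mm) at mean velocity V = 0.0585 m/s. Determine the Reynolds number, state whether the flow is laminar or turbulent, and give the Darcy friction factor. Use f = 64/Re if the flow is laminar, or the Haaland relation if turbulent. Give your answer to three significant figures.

Re = VD/ν = 0.05850·0.0255/1.21×10^-4 = 12.3
Re < 2300 → laminar → f = 64/Re = 5.191

Re ≈ 12.3; laminar; f = 64/Re ≈ 5.19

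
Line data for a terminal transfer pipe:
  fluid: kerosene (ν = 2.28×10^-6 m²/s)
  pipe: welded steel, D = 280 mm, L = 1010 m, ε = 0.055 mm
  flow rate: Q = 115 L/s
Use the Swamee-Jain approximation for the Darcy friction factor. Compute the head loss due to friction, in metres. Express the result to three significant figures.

V = 4Q/(πD²) = 4·0.115/(π·0.280²) = 1.868 m/s
Re = VD/ν = 1.868·0.280/2.28×10^-6 = 2.29×10^5 → turbulent
ε/D = 0.055/280 = 1.96×10^-4
Swamee-Jain: f = 0.01681
h_f = f(L/D)V²/(2g) = 0.01681·(1010/0.280)·1.868²/(2·9.81) = 10.78 m

h_f ≈ 10.8 m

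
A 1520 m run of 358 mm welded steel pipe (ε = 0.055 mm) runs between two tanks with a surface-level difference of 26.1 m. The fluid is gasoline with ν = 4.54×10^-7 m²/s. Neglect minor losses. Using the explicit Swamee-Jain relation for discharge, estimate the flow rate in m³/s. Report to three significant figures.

Swamee-Jain (Type II): Q = -0.965·√(gD⁵h_f/L)·ln[ε/(3.7D) + √(3.17ν²L/(gD³h_f))]
√(gD⁵h_f/L) = √(9.81·0.358⁵·26.1/1520) = 0.03147
ε/(3.7D) = 4.15×10^-5; √(3.17ν²L/(gD³h_f)) = 9.19×10^-6
Q = -0.965·0.03147·ln(5.072×10^-5) = 0.3004 m³/s
Check: V = 2.98 m/s, Re = 2.35×10^6, f = 0.01363, h_f = 26.3 m ≈ 26.1 m ✓

Q ≈ 0.300 m³/s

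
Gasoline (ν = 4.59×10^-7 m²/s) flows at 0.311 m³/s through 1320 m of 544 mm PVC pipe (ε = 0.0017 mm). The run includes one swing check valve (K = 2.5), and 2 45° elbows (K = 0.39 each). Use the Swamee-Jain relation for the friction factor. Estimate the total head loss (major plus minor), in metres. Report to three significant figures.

H_L ≈ 2.70 m

V = 4Q/(πD²) = 1.338 m/s; V²/2g = 0.09125 m
Re = 1.59×10^6, ε/D = 3.12×10^-6 → f = 0.01086 (Swamee-Jain)
Major: h_f = f(L/D)·V²/2g = 0.01086·2426·0.09125 = 2.405 m
Minor: ΣK = 3.28; h_m = ΣK·V²/2g = 0.2993 m
Total H_L = 2.405 + 0.2993 = 2.704 m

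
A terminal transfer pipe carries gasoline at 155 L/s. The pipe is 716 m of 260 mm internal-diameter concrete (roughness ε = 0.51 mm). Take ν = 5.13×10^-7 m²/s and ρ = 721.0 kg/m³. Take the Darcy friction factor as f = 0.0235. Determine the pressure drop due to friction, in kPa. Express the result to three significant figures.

Δp ≈ 199 kPa

V = 4Q/(πD²) = 4·0.155/(π·0.260²) = 2.919 m/s
h_f = f(L/D)V²/(2g) = 0.02350·(716/0.260)·2.919²/(2·9.81) = 28.11 m
Δp = ρg·h_f = 721.0·9.81·28.11 = 198.8 kPa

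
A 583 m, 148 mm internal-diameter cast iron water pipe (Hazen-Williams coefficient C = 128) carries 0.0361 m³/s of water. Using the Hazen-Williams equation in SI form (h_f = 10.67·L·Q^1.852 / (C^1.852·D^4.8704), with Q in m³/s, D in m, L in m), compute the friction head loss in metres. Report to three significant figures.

h_f = 10.67·583·0.0361^1.852 / (128^1.852·0.148^4.8704) = 18.24 m

h_f ≈ 18.2 m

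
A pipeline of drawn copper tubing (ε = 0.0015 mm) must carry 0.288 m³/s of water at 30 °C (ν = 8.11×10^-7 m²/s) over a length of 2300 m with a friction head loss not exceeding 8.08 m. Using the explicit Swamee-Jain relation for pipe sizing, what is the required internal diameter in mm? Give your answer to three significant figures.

D ≈ 475 mm

Swamee-Jain (Type III): D = 0.66·[ε^1.25·(LQ²/(gh_f))^4.75 + ν·Q^9.4·(L/(gh_f))^5.2]^0.04
LQ²/(gh_f) = 2.407; L/(gh_f) = 29.02
Term 1 = ε^1.25·(…)^4.75 = 3.40×10^-6; Term 2 = ν·Q^9.4·(…)^5.2 = 2.71×10^-4
D = 0.66·(3.40×10^-6 + 2.71×10^-4)^0.04 = 0.4754 m = 475 mm
Check: V = 1.62 m/s, Re = 9.51×10^5, f = 0.01178, h_f = 7.65 m ≈ 8.08 m ✓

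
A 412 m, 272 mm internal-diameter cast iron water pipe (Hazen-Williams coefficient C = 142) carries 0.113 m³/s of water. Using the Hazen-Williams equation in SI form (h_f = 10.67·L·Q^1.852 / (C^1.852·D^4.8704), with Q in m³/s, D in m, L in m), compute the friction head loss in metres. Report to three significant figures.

h_f ≈ 4.54 m

h_f = 10.67·412·0.113^1.852 / (142^1.852·0.272^4.8704) = 4.542 m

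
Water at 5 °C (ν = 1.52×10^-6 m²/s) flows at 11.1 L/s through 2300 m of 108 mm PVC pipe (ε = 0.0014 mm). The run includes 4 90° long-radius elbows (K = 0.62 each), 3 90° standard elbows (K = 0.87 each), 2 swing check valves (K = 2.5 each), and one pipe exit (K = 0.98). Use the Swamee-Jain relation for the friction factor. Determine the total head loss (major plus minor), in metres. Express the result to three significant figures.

H_L ≈ 30.3 m

V = 4Q/(πD²) = 1.212 m/s; V²/2g = 0.07483 m
Re = 8.61×10^4, ε/D = 1.30×10^-5 → f = 0.01851 (Swamee-Jain)
Major: h_f = f(L/D)·V²/2g = 0.01851·21296·0.07483 = 29.49 m
Minor: ΣK = 11.1; h_m = ΣK·V²/2g = 0.8284 m
Total H_L = 29.49 + 0.8284 = 30.32 m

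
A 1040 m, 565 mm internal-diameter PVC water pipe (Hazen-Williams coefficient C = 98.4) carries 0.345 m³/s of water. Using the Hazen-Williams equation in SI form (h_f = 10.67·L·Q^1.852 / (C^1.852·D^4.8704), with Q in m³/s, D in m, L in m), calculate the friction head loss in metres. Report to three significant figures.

h_f ≈ 5.08 m

h_f = 10.67·1040·0.345^1.852 / (98.4^1.852·0.565^4.8704) = 5.080 m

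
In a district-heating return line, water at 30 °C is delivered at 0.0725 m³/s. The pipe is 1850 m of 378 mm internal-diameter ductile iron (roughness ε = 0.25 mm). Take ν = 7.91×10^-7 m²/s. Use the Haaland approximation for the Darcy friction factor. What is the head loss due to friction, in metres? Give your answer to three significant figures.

h_f ≈ 1.97 m

V = 4Q/(πD²) = 4·0.0725/(π·0.378²) = 0.6460 m/s
Re = VD/ν = 0.6460·0.378/7.91×10^-7 = 3.09×10^5 → turbulent
ε/D = 0.25/378 = 6.61×10^-4
Haaland: f = 0.01892
h_f = f(L/D)V²/(2g) = 0.01892·(1850/0.378)·0.6460²/(2·9.81) = 1.970 m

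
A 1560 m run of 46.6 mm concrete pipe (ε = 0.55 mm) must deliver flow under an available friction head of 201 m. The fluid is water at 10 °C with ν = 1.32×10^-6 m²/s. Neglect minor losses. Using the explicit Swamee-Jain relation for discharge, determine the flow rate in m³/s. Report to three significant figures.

Q ≈ 0.00289 m³/s

Swamee-Jain (Type II): Q = -0.965·√(gD⁵h_f/L)·ln[ε/(3.7D) + √(3.17ν²L/(gD³h_f))]
√(gD⁵h_f/L) = √(9.81·0.0466⁵·201/1560) = 5.270×10^-4
ε/(3.7D) = 0.00319; √(3.17ν²L/(gD³h_f)) = 2.08×10^-4
Q = -0.965·5.270×10^-4·ln(0.003398) = 0.002891 m³/s
Check: V = 1.70 m/s, Re = 5.98×10^4, f = 0.04136, h_f = 203 m ≈ 201 m ✓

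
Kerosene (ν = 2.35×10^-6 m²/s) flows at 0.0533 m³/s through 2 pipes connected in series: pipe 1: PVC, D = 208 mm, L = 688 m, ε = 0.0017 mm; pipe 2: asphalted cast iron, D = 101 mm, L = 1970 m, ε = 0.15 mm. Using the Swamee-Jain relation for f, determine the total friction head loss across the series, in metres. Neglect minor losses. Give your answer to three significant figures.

H ≈ 1000 m

Pipe 1: V = 1.569 m/s, Re = 1.39×10^5, ε/D = 8.17×10^-6, f = 0.01676, h_1 = f(L/D)V²/2g = 6.952 m
Pipe 2: V = 6.653 m/s, Re = 2.86×10^5, ε/D = 0.00149, f = 0.02260, h_2 = f(L/D)V²/2g = 994.2 m
Series → Q common, losses add: H = Σh = 1001 m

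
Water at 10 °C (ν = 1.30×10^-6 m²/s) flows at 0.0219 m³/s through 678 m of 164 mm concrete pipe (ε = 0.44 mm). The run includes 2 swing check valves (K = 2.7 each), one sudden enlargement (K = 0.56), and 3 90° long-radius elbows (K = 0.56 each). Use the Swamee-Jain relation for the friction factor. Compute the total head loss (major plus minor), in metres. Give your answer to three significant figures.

H_L ≈ 6.46 m

V = 4Q/(πD²) = 1.037 m/s; V²/2g = 0.05478 m
Re = 1.31×10^5, ε/D = 0.00268 → f = 0.02667 (Swamee-Jain)
Major: h_f = f(L/D)·V²/2g = 0.02667·4134·0.05478 = 6.040 m
Minor: ΣK = 7.64; h_m = ΣK·V²/2g = 0.4185 m
Total H_L = 6.040 + 0.4185 = 6.459 m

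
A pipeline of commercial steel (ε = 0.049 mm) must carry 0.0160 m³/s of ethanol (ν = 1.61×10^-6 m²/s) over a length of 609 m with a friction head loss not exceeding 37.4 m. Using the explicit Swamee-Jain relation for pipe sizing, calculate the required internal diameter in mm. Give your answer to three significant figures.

Swamee-Jain (Type III): D = 0.66·[ε^1.25·(LQ²/(gh_f))^4.75 + ν·Q^9.4·(L/(gh_f))^5.2]^0.04
LQ²/(gh_f) = 4.249×10^-4; L/(gh_f) = 1.660
Term 1 = ε^1.25·(…)^4.75 = 3.96×10^-22; Term 2 = ν·Q^9.4·(…)^5.2 = 2.95×10^-22
D = 0.66·(3.96×10^-22 + 2.95×10^-22)^0.04 = 0.09400 m = 94.0 mm
Check: V = 2.31 m/s, Re = 1.35×10^5, f = 0.01980, h_f = 34.8 m ≈ 37.4 m ✓

D ≈ 94.0 mm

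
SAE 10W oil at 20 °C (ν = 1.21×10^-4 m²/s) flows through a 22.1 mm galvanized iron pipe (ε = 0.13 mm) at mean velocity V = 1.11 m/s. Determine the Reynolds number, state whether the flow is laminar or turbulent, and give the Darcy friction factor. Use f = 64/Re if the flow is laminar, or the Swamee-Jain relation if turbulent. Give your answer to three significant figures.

Re = VD/ν = 1.110·0.0221/1.21×10^-4 = 203
Re < 2300 → laminar → f = 64/Re = 0.3157

Re ≈ 203; laminar; f = 64/Re ≈ 0.316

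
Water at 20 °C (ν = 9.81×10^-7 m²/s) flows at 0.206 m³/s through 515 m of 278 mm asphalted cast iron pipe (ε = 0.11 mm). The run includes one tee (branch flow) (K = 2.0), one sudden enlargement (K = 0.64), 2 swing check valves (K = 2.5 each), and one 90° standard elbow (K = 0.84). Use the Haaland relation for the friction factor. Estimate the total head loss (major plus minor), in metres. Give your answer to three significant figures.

H_L ≈ 22.8 m

V = 4Q/(πD²) = 3.394 m/s; V²/2g = 0.5871 m
Re = 9.62×10^5, ε/D = 3.96×10^-4 → f = 0.01643 (Haaland)
Major: h_f = f(L/D)·V²/2g = 0.01643·1853·0.5871 = 17.87 m
Minor: ΣK = 8.48; h_m = ΣK·V²/2g = 4.978 m
Total H_L = 17.87 + 4.978 = 22.84 m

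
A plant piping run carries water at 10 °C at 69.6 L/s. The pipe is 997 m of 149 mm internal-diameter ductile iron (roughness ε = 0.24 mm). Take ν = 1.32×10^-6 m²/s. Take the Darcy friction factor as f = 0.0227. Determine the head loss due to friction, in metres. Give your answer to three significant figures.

V = 4Q/(πD²) = 4·0.0696/(π·0.149²) = 3.992 m/s
h_f = f(L/D)V²/(2g) = 0.02270·(997/0.149)·3.992²/(2·9.81) = 123.3 m

h_f ≈ 123 m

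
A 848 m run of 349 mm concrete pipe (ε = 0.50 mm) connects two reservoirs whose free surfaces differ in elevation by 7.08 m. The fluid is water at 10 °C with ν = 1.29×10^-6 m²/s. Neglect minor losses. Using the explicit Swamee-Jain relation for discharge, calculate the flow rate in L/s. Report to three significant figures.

Swamee-Jain (Type II): Q = -0.965·√(gD⁵h_f/L)·ln[ε/(3.7D) + √(3.17ν²L/(gD³h_f))]
√(gD⁵h_f/L) = √(9.81·0.349⁵·7.08/848) = 0.02059
ε/(3.7D) = 3.87×10^-4; √(3.17ν²L/(gD³h_f)) = 3.89×10^-5
Q = -0.965·0.02059·ln(4.261×10^-4) = 0.1542 m³/s
Check: V = 1.61 m/s, Re = 4.36×10^5, f = 0.02213, h_f = 7.12 m ≈ 7.08 m ✓

Q ≈ 154 L/s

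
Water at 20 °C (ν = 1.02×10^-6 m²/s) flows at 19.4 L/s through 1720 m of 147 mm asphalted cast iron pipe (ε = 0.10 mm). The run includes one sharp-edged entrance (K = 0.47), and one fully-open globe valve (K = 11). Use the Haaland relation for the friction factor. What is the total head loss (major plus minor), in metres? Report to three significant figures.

H_L ≈ 16.2 m

V = 4Q/(πD²) = 1.143 m/s; V²/2g = 0.06660 m
Re = 1.65×10^5, ε/D = 6.80×10^-4 → f = 0.01982 (Haaland)
Major: h_f = f(L/D)·V²/2g = 0.01982·11701·0.06660 = 15.45 m
Minor: ΣK = 11.5; h_m = ΣK·V²/2g = 0.7639 m
Total H_L = 15.45 + 0.7639 = 16.21 m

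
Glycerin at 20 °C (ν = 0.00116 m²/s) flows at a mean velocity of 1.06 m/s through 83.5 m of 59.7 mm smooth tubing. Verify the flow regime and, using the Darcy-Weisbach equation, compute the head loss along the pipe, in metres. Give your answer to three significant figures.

h_f ≈ 94.0 m

Re = VD/ν = 1.06·0.05970/0.00116 = 54.6 → laminar (Re < 2300)
f = 64/Re = 1.173
h_f = f(L/D)V²/(2g) = 1.173·(83.5/0.05970)·1.06²/(2·9.81) = 93.97 m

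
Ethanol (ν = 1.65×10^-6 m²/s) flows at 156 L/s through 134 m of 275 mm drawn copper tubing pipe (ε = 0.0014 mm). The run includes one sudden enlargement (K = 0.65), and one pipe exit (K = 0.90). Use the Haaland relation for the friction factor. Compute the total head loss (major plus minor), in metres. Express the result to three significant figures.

V = 4Q/(πD²) = 2.626 m/s; V²/2g = 0.3516 m
Re = 4.38×10^5, ε/D = 5.09×10^-6 → f = 0.01343 (Haaland)
Major: h_f = f(L/D)·V²/2g = 0.01343·487.3·0.3516 = 2.301 m
Minor: ΣK = 1.55; h_m = ΣK·V²/2g = 0.5450 m
Total H_L = 2.301 + 0.5450 = 2.846 m

H_L ≈ 2.85 m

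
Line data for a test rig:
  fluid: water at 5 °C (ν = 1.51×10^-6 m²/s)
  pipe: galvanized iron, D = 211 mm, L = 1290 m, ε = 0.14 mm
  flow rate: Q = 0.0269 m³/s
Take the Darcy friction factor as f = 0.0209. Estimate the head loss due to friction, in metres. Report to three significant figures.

h_f ≈ 3.85 m

V = 4Q/(πD²) = 4·0.0269/(π·0.211²) = 0.7693 m/s
h_f = f(L/D)V²/(2g) = 0.02090·(1290/0.211)·0.7693²/(2·9.81) = 3.854 m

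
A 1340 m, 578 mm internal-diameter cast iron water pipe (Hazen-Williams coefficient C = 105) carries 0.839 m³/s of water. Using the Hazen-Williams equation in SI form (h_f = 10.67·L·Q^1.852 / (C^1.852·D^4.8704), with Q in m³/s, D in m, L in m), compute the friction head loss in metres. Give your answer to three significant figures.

h_f = 10.67·1340·0.839^1.852 / (105^1.852·0.578^4.8704) = 26.94 m

h_f ≈ 26.9 m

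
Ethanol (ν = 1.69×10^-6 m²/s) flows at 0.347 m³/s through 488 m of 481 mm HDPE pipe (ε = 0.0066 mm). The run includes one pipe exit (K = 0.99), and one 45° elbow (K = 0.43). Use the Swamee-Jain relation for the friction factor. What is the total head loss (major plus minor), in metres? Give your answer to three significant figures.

H_L ≈ 2.74 m

V = 4Q/(πD²) = 1.910 m/s; V²/2g = 0.1859 m
Re = 5.44×10^5, ε/D = 1.37×10^-5 → f = 0.01313 (Swamee-Jain)
Major: h_f = f(L/D)·V²/2g = 0.01313·1015·0.1859 = 2.476 m
Minor: ΣK = 1.42; h_m = ΣK·V²/2g = 0.2639 m
Total H_L = 2.476 + 0.2639 = 2.739 m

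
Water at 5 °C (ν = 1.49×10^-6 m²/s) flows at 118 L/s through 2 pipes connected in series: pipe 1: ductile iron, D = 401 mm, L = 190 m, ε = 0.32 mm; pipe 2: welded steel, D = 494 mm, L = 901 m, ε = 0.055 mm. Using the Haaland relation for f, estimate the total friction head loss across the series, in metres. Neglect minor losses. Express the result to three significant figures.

H ≈ 0.989 m

Pipe 1: V = 0.9343 m/s, Re = 2.51×10^5, ε/D = 7.98×10^-4, f = 0.01980, h_1 = f(L/D)V²/2g = 0.4174 m
Pipe 2: V = 0.6157 m/s, Re = 2.04×10^5, ε/D = 1.11×10^-4, f = 0.01622, h_2 = f(L/D)V²/2g = 0.5714 m
Series → Q common, losses add: H = Σh = 0.9888 m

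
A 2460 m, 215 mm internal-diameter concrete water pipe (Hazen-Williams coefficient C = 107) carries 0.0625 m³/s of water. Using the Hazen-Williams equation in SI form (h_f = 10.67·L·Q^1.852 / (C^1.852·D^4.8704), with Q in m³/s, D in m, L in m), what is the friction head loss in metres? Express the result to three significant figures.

h_f = 10.67·2460·0.0625^1.852 / (107^1.852·0.215^4.8704) = 48.08 m

h_f ≈ 48.1 m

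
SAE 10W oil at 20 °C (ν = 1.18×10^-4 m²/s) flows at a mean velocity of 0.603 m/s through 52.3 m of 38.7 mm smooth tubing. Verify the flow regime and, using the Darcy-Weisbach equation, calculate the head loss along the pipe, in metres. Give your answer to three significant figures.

h_f ≈ 8.11 m

Re = VD/ν = 0.603·0.03870/1.18×10^-4 = 198 → laminar (Re < 2300)
f = 64/Re = 0.3236
h_f = f(L/D)V²/(2g) = 0.3236·(52.3/0.03870)·0.603²/(2·9.81) = 8.105 m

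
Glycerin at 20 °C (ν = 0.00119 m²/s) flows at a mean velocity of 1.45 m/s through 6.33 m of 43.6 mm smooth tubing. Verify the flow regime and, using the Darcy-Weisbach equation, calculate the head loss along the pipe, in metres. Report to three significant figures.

h_f ≈ 18.7 m

Re = VD/ν = 1.45·0.04360/0.00119 = 53.1 → laminar (Re < 2300)
f = 64/Re = 1.205
h_f = f(L/D)V²/(2g) = 1.205·(6.33/0.04360)·1.45²/(2·9.81) = 18.74 m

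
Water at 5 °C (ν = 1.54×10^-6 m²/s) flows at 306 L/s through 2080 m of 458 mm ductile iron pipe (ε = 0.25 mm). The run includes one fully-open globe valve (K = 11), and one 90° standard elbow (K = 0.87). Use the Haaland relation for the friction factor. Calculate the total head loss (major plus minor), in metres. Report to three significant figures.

H_L ≈ 16.3 m

V = 4Q/(πD²) = 1.857 m/s; V²/2g = 0.1758 m
Re = 5.52×10^5, ε/D = 5.46×10^-4 → f = 0.01779 (Haaland)
Major: h_f = f(L/D)·V²/2g = 0.01779·4541·0.1758 = 14.21 m
Minor: ΣK = 11.9; h_m = ΣK·V²/2g = 2.087 m
Total H_L = 14.21 + 2.087 = 16.30 m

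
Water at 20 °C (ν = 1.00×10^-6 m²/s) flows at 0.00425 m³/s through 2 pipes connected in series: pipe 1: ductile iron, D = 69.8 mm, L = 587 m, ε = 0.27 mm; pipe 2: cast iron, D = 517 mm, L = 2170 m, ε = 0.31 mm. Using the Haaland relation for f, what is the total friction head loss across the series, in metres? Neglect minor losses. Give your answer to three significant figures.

Pipe 1: V = 1.111 m/s, Re = 7.75×10^4, ε/D = 0.00387, f = 0.02947, h_1 = f(L/D)V²/2g = 15.58 m
Pipe 2: V = 0.02025 m/s, Re = 1.05×10^4, ε/D = 6.00×10^-4, f = 0.03127, h_2 = f(L/D)V²/2g = 0.002741 m
Series → Q common, losses add: H = Σh = 15.58 m

H ≈ 15.6 m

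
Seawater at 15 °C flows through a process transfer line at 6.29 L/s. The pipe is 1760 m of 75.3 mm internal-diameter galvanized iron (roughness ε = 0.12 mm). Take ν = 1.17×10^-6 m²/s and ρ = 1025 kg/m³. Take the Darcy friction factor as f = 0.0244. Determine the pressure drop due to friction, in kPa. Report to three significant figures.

V = 4Q/(πD²) = 4·0.00629/(π·0.0753²) = 1.412 m/s
h_f = f(L/D)V²/(2g) = 0.02440·(1760/0.0753)·1.412²/(2·9.81) = 57.99 m
Δp = ρg·h_f = 1025·9.81·57.99 = 583.1 kPa

Δp ≈ 583 kPa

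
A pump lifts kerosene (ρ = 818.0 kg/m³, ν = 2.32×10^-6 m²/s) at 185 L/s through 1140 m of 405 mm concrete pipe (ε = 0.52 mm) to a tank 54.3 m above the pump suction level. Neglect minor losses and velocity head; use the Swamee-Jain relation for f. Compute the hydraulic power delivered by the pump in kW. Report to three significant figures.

V = 4Q/(πD²) = 1.436 m/s; Re = 2.51×10^5; ε/D = 0.00128; f = 0.02201
h_f = f(L/D)V²/2g = 6.512 m
Total head H = z + h_f = 54.3 + 6.512 = 60.81 m
P_hyd = ρgQH = 818.0·9.81·0.185·60.81 = 90.28 kW

P_hyd ≈ 90.3 kW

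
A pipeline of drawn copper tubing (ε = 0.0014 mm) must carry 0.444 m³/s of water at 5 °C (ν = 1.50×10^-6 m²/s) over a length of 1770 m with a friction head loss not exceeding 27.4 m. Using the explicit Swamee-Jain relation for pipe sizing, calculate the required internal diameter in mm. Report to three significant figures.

D ≈ 421 mm

Swamee-Jain (Type III): D = 0.66·[ε^1.25·(LQ²/(gh_f))^4.75 + ν·Q^9.4·(L/(gh_f))^5.2]^0.04
LQ²/(gh_f) = 1.298; L/(gh_f) = 6.585
Term 1 = ε^1.25·(…)^4.75 = 1.66×10^-7; Term 2 = ν·Q^9.4·(…)^5.2 = 1.31×10^-5
D = 0.66·(1.66×10^-7 + 1.31×10^-5)^0.04 = 0.4212 m = 421 mm
Check: V = 3.19 m/s, Re = 8.95×10^5, f = 0.01191, h_f = 25.9 m ≈ 27.4 m ✓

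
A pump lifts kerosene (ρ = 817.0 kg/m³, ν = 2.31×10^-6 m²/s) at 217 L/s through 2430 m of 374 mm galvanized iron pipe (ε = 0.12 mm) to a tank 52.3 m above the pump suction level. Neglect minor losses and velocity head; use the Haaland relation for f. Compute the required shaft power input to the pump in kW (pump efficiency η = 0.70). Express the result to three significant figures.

V = 4Q/(πD²) = 1.975 m/s; Re = 3.20×10^5; ε/D = 3.21×10^-4; f = 0.01685
h_f = f(L/D)V²/2g = 21.78 m
Total head H = z + h_f = 52.3 + 21.78 = 74.08 m
P_hyd = ρgQH = 817.0·9.81·0.217·74.08 = 128.8 kW
P_shaft = P_hyd/η = 128.8/0.70 = 184.1 kW

P_shaft ≈ 184 kW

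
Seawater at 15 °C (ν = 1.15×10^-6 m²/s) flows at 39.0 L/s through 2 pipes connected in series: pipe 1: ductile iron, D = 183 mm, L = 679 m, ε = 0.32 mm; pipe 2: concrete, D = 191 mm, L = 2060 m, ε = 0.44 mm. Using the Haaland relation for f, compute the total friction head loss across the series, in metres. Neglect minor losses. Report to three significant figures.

Pipe 1: V = 1.483 m/s, Re = 2.36×10^5, ε/D = 0.00175, f = 0.02338, h_1 = f(L/D)V²/2g = 9.723 m
Pipe 2: V = 1.361 m/s, Re = 2.26×10^5, ε/D = 0.00230, f = 0.02501, h_2 = f(L/D)V²/2g = 25.47 m
Series → Q common, losses add: H = Σh = 35.19 m

H ≈ 35.2 m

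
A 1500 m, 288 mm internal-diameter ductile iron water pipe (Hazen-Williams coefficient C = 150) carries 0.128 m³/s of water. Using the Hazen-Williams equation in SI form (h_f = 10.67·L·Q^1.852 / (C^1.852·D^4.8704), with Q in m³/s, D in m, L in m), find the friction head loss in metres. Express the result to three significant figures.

h_f = 10.67·1500·0.128^1.852 / (150^1.852·0.288^4.8704) = 14.24 m

h_f ≈ 14.2 m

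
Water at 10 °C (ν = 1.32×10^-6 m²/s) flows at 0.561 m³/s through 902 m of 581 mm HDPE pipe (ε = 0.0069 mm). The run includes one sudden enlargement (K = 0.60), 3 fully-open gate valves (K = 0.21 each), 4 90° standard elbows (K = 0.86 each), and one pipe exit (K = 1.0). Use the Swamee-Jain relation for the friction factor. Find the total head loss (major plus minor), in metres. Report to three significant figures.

H_L ≈ 5.55 m

V = 4Q/(πD²) = 2.116 m/s; V²/2g = 0.2282 m
Re = 9.31×10^5, ε/D = 1.19×10^-5 → f = 0.01203 (Swamee-Jain)
Major: h_f = f(L/D)·V²/2g = 0.01203·1552·0.2282 = 4.261 m
Minor: ΣK = 5.67; h_m = ΣK·V²/2g = 1.294 m
Total H_L = 4.261 + 1.294 = 5.555 m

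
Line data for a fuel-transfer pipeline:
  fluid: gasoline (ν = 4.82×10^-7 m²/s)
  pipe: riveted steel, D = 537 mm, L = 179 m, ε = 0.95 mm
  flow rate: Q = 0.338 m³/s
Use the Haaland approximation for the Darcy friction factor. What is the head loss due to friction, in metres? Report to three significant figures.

h_f ≈ 0.864 m

V = 4Q/(πD²) = 4·0.338/(π·0.537²) = 1.492 m/s
Re = VD/ν = 1.492·0.537/4.82×10^-7 = 1.66×10^6 → turbulent
ε/D = 0.95/537 = 0.00177
Haaland: f = 0.02283
h_f = f(L/D)V²/(2g) = 0.02283·(179/0.537)·1.492²/(2·9.81) = 0.8638 m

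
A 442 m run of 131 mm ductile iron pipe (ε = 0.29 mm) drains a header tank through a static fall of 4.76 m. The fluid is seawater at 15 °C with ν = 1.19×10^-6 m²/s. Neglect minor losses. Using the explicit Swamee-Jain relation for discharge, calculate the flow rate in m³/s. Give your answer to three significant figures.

Swamee-Jain (Type II): Q = -0.965·√(gD⁵h_f/L)·ln[ε/(3.7D) + √(3.17ν²L/(gD³h_f))]
√(gD⁵h_f/L) = √(9.81·0.131⁵·4.76/442) = 0.002019
ε/(3.7D) = 5.98×10^-4; √(3.17ν²L/(gD³h_f)) = 1.37×10^-4
Q = -0.965·0.002019·ln(7.358×10^-4) = 0.01406 m³/s
Check: V = 1.04 m/s, Re = 1.15×10^5, f = 0.02568, h_f = 4.80 m ≈ 4.76 m ✓

Q ≈ 0.0141 m³/s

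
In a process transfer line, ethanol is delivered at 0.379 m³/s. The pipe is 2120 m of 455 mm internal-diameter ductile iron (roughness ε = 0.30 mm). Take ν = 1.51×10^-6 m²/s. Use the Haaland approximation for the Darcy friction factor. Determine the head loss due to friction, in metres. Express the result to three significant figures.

h_f ≈ 23.6 m

V = 4Q/(πD²) = 4·0.379/(π·0.455²) = 2.331 m/s
Re = VD/ν = 2.331·0.455/1.51×10^-6 = 7.02×10^5 → turbulent
ε/D = 0.30/455 = 6.59×10^-4
Haaland: f = 0.01833
h_f = f(L/D)V²/(2g) = 0.01833·(2120/0.455)·2.331²/(2·9.81) = 23.65 m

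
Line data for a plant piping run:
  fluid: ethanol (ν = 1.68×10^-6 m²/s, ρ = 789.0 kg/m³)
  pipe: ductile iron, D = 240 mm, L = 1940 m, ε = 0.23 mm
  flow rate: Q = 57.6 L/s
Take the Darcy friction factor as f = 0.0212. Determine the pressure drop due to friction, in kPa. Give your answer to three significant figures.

Δp ≈ 110 kPa

V = 4Q/(πD²) = 4·0.0576/(π·0.240²) = 1.273 m/s
h_f = f(L/D)V²/(2g) = 0.02120·(1940/0.240)·1.273²/(2·9.81) = 14.16 m
Δp = ρg·h_f = 789.0·9.81·14.16 = 109.6 kPa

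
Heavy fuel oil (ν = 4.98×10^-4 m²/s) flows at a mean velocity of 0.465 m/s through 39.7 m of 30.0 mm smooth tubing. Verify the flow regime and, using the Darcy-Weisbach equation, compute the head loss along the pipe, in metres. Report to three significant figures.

h_f ≈ 33.3 m

Re = VD/ν = 0.465·0.03000/4.98×10^-4 = 28.0 → laminar (Re < 2300)
f = 64/Re = 2.285
h_f = f(L/D)V²/(2g) = 2.285·(39.7/0.03000)·0.465²/(2·9.81) = 33.32 m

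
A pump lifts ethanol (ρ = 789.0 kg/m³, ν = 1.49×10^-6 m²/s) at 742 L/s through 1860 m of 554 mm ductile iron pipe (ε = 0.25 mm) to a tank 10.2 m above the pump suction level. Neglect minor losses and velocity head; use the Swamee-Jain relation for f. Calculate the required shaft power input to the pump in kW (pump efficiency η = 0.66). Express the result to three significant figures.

V = 4Q/(πD²) = 3.078 m/s; Re = 1.14×10^6; ε/D = 4.51×10^-4; f = 0.01689
h_f = f(L/D)V²/2g = 27.39 m
Total head H = z + h_f = 10.2 + 27.39 = 37.59 m
P_hyd = ρgQH = 789.0·9.81·0.742·37.59 = 215.9 kW
P_shaft = P_hyd/η = 215.9/0.66 = 327.1 kW

P_shaft ≈ 327 kW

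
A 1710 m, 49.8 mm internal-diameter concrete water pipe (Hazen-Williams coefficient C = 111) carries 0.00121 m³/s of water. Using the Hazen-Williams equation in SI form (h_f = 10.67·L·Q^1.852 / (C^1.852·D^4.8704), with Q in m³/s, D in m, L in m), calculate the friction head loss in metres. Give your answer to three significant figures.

h_f ≈ 26.0 m

h_f = 10.67·1710·0.00121^1.852 / (111^1.852·0.0498^4.8704) = 26.03 m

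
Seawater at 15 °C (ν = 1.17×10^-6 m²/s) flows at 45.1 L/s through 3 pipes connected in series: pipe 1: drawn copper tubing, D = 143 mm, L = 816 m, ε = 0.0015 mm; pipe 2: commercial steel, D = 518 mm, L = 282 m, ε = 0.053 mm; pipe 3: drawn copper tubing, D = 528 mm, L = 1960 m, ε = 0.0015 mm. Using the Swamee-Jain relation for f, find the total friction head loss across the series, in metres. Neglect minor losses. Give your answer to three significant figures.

H ≈ 32.6 m

Pipe 1: V = 2.808 m/s, Re = 3.43×10^5, ε/D = 1.05×10^-5, f = 0.01415, h_1 = f(L/D)V²/2g = 32.46 m
Pipe 2: V = 0.2140 m/s, Re = 9.47×10^4, ε/D = 1.02×10^-4, f = 0.01865, h_2 = f(L/D)V²/2g = 0.02370 m
Pipe 3: V = 0.2060 m/s, Re = 9.30×10^4, ε/D = 2.84×10^-6, f = 0.01816, h_3 = f(L/D)V²/2g = 0.1457 m
Series → Q common, losses add: H = Σh = 32.63 m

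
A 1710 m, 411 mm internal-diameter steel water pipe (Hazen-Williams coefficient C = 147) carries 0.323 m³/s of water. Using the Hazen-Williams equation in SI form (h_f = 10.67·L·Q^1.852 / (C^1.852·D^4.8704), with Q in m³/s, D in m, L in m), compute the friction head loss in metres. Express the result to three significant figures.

h_f ≈ 16.6 m

h_f = 10.67·1710·0.323^1.852 / (147^1.852·0.411^4.8704) = 16.56 m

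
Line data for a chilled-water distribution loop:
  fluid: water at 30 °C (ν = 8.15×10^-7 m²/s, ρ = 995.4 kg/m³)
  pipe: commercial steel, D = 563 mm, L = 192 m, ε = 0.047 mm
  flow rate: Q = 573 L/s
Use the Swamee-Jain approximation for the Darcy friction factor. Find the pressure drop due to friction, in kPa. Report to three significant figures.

Δp ≈ 11.5 kPa

V = 4Q/(πD²) = 4·0.573/(π·0.563²) = 2.302 m/s
Re = VD/ν = 2.302·0.563/8.15×10^-7 = 1.59×10^6 → turbulent
ε/D = 0.047/563 = 8.35×10^-5
Swamee-Jain: f = 0.01277
h_f = f(L/D)V²/(2g) = 0.01277·(192/0.563)·2.302²/(2·9.81) = 1.176 m
Δp = ρg·h_f = 995.4·9.81·1.176 = 11.48 kPa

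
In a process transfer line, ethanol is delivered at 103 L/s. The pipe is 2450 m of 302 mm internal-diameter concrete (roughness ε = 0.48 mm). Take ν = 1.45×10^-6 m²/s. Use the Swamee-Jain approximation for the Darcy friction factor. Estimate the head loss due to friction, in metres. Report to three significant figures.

V = 4Q/(πD²) = 4·0.103/(π·0.302²) = 1.438 m/s
Re = VD/ν = 1.438·0.302/1.45×10^-6 = 2.99×10^5 → turbulent
ε/D = 0.48/302 = 0.00159
Swamee-Jain: f = 0.02291
h_f = f(L/D)V²/(2g) = 0.02291·(2450/0.302)·1.438²/(2·9.81) = 19.59 m

h_f ≈ 19.6 m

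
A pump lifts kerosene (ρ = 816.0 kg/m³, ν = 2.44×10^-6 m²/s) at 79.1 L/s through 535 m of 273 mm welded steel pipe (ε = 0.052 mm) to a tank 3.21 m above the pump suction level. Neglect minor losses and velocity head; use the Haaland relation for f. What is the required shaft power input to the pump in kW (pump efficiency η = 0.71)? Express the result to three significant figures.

P_shaft ≈ 5.71 kW

V = 4Q/(πD²) = 1.351 m/s; Re = 1.51×10^5; ε/D = 1.90×10^-4; f = 0.01749
h_f = f(L/D)V²/2g = 3.190 m
Total head H = z + h_f = 3.21 + 3.190 = 6.400 m
P_hyd = ρgQH = 816.0·9.81·0.0791·6.400 = 4.053 kW
P_shaft = P_hyd/η = 4.053/0.71 = 5.708 kW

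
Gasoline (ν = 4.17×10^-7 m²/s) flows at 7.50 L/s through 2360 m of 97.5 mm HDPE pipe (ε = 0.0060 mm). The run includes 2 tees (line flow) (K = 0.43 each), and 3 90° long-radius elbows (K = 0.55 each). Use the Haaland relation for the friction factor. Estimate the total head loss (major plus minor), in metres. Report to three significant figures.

H_L ≈ 19.4 m

V = 4Q/(πD²) = 1.005 m/s; V²/2g = 0.05143 m
Re = 2.35×10^5, ε/D = 6.15×10^-5 → f = 0.01549 (Haaland)
Major: h_f = f(L/D)·V²/2g = 0.01549·24205·0.05143 = 19.28 m
Minor: ΣK = 2.51; h_m = ΣK·V²/2g = 0.1291 m
Total H_L = 19.28 + 0.1291 = 19.41 m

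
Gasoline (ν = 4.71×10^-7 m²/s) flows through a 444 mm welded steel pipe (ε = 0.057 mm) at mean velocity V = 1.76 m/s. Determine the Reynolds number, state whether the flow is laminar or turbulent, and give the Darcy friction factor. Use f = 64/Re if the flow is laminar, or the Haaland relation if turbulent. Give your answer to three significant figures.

Re ≈ 1.66×10^6; turbulent; f ≈ 0.0133

Re = VD/ν = 1.760·0.444/4.71×10^-7 = 1.66×10^6
Re > 4000 → turbulent; ε/D = 1.28×10^-4
Haaland: f = 0.01332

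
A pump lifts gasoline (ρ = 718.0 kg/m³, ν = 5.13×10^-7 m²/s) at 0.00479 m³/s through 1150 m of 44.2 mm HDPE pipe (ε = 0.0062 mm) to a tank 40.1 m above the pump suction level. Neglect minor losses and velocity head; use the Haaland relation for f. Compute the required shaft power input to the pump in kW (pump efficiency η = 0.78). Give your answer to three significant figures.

P_shaft ≈ 10.6 kW

V = 4Q/(πD²) = 3.122 m/s; Re = 2.69×10^5; ε/D = 1.40×10^-4; f = 0.01580
h_f = f(L/D)V²/2g = 204.2 m
Total head H = z + h_f = 40.1 + 204.2 = 244.3 m
P_hyd = ρgQH = 718.0·9.81·0.00479·244.3 = 8.242 kW
P_shaft = P_hyd/η = 8.242/0.78 = 10.57 kW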